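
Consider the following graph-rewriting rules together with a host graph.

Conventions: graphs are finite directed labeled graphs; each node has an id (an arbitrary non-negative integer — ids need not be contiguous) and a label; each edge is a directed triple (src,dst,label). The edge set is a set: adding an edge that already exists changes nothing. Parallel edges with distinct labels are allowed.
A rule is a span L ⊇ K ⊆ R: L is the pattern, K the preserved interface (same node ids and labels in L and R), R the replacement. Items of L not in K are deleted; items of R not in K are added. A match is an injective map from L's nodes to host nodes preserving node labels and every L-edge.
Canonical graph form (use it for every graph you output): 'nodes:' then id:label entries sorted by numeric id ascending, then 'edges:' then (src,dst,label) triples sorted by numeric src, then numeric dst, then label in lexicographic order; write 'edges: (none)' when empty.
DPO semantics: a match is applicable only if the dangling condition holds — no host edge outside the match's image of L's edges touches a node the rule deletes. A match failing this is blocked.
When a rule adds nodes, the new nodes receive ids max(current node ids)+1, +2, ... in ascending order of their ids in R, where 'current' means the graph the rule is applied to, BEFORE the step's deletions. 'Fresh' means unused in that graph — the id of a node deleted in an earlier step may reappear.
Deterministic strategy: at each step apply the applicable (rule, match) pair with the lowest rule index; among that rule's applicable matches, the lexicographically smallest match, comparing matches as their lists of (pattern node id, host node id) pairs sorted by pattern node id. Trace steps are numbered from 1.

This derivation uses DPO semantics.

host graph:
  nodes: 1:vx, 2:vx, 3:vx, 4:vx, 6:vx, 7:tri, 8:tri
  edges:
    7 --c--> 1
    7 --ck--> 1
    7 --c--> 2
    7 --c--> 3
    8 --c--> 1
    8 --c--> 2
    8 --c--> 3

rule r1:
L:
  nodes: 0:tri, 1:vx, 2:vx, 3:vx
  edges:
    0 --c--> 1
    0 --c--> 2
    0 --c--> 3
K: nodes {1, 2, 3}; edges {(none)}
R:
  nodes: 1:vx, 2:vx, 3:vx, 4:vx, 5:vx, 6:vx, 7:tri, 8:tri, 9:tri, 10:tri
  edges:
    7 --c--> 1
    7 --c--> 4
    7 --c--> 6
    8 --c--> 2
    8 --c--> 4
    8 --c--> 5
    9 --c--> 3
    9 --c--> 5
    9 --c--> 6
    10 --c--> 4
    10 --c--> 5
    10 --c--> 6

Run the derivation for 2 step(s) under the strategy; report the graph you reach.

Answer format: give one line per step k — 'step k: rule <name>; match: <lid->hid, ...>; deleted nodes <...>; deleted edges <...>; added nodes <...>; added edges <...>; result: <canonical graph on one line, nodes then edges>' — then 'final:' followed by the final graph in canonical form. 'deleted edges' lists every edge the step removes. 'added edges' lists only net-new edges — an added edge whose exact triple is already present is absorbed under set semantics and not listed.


step 1: rule r1; match: 0->8, 1->1, 2->2, 3->3; deleted nodes 8; deleted edges (8,1,c); (8,2,c); (8,3,c); added nodes 9, 10, 11, 12, 13, 14, 15; added edges (12,1,c); (12,9,c); (12,11,c); (13,2,c); (13,9,c); (13,10,c); (14,3,c); (14,10,c); (14,11,c); (15,9,c); (15,10,c); (15,11,c); result: nodes: 1:vx, 2:vx, 3:vx, 4:vx, 6:vx, 7:tri, 9:vx, 10:vx, 11:vx, 12:tri, 13:tri, 14:tri, 15:tri edges: (7,1,c); (7,1,ck); (7,2,c); (7,3,c); (12,1,c); (12,9,c); (12,11,c); (13,2,c); (13,9,c); (13,10,c); (14,3,c); (14,10,c); (14,11,c); (15,9,c); (15,10,c); (15,11,c)
step 2: rule r1; match: 0->12, 1->1, 2->9, 3->11; deleted nodes 12; deleted edges (12,1,c); (12,9,c); (12,11,c); added nodes 16, 17, 18, 19, 20, 21, 22; added edges (19,1,c); (19,16,c); (19,18,c); (20,9,c); (20,16,c); (20,17,c); (21,11,c); (21,17,c); (21,18,c); (22,16,c); (22,17,c); (22,18,c); result: nodes: 1:vx, 2:vx, 3:vx, 4:vx, 6:vx, 7:tri, 9:vx, 10:vx, 11:vx, 13:tri, 14:tri, 15:tri, 16:vx, 17:vx, 18:vx, 19:tri, 20:tri, 21:tri, 22:tri edges: (7,1,c); (7,1,ck); (7,2,c); (7,3,c); (13,2,c); (13,9,c); (13,10,c); (14,3,c); (14,10,c); (14,11,c); (15,9,c); (15,10,c); (15,11,c); (19,1,c); (19,16,c); (19,18,c); (20,9,c); (20,16,c); (20,17,c); (21,11,c); (21,17,c); (21,18,c); (22,16,c); (22,17,c); (22,18,c)
final:
nodes: 1:vx, 2:vx, 3:vx, 4:vx, 6:vx, 7:tri, 9:vx, 10:vx, 11:vx, 13:tri, 14:tri, 15:tri, 16:vx, 17:vx, 18:vx, 19:tri, 20:tri, 21:tri, 22:tri
edges: (7,1,c); (7,1,ck); (7,2,c); (7,3,c); (13,2,c); (13,9,c); (13,10,c); (14,3,c); (14,10,c); (14,11,c); (15,9,c); (15,10,c); (15,11,c); (19,1,c); (19,16,c); (19,18,c); (20,9,c); (20,16,c); (20,17,c); (21,11,c); (21,17,c); (21,18,c); (22,16,c); (22,17,c); (22,18,c)


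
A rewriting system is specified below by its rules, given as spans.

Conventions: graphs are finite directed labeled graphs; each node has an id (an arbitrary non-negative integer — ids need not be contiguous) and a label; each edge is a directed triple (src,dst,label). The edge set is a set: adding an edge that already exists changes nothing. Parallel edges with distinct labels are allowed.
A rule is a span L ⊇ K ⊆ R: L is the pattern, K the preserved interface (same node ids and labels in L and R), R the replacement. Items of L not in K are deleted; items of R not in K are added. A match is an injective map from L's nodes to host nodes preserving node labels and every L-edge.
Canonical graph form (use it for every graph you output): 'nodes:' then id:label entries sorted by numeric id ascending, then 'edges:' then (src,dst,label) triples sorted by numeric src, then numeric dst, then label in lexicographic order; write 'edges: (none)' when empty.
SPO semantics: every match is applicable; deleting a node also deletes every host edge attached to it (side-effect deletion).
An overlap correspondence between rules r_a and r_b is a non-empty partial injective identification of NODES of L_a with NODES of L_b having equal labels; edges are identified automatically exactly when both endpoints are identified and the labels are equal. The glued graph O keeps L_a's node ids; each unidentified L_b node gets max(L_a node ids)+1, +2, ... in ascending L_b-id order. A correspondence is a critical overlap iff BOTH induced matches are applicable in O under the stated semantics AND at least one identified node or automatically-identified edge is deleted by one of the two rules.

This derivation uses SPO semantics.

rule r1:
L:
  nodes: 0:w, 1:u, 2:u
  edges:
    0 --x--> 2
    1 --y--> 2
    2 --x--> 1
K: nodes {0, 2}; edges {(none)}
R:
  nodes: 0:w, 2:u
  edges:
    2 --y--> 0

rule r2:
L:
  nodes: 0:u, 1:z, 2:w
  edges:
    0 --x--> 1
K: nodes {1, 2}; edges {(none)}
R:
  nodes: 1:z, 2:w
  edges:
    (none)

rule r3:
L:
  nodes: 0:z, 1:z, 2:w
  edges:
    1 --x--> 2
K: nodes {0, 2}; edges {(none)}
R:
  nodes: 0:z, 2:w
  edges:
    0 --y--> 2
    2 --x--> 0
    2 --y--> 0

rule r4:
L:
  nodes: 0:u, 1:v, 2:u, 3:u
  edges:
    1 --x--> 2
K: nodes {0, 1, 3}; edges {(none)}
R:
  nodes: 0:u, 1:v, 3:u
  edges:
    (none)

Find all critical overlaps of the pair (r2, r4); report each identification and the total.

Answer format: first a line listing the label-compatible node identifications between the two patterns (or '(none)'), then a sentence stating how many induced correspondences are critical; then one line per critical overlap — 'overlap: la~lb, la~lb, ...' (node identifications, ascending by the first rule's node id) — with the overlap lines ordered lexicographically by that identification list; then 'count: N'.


label-compatible node identifications between L(r2) and L(r4): 0~0, 0~2, 0~3
3 of the induced correspondences are critical overlaps of r2 and r4.
overlap: 0~0
overlap: 0~2
overlap: 0~3
count: 3


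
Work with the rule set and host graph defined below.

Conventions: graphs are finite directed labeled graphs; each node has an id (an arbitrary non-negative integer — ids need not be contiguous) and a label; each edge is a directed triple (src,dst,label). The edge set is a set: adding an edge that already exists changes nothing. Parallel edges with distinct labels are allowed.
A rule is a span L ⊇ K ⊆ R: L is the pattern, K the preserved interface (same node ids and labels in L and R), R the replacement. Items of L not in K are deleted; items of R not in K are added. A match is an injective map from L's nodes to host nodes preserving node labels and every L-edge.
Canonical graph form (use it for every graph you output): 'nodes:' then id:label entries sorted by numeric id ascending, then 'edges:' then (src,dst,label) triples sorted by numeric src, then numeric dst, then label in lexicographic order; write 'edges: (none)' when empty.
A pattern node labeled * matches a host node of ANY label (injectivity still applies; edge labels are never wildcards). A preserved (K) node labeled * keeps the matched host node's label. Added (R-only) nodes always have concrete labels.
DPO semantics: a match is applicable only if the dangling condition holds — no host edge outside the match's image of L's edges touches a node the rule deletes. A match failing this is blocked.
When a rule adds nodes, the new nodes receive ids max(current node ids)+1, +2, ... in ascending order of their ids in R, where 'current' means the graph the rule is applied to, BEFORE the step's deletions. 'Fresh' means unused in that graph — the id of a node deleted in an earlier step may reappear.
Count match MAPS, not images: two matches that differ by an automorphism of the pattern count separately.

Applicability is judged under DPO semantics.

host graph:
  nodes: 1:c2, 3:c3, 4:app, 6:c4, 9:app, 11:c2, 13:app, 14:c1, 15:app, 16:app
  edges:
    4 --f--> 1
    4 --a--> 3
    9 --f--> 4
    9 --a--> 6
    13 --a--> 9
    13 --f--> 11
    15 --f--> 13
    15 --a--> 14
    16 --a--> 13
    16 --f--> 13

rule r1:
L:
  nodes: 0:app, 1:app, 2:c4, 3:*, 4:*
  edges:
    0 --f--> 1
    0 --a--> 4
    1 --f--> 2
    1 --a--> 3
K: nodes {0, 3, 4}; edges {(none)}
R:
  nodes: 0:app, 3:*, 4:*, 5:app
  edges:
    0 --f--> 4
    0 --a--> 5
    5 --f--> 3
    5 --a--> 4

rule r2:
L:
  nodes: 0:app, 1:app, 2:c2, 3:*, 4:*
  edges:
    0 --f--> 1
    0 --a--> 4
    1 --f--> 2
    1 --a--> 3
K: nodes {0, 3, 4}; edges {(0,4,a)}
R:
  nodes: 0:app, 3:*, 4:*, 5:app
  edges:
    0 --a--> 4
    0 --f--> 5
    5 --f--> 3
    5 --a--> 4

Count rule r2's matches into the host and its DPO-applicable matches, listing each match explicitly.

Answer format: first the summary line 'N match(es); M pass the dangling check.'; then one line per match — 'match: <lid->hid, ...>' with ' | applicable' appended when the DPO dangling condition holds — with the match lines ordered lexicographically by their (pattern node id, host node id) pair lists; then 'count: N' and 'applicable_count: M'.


2 match(es); 1 pass the dangling check.
match: 0->9, 1->4, 2->1, 3->3, 4->6 | applicable
match: 0->15, 1->13, 2->11, 3->9, 4->14
count: 2
applicable_count: 1


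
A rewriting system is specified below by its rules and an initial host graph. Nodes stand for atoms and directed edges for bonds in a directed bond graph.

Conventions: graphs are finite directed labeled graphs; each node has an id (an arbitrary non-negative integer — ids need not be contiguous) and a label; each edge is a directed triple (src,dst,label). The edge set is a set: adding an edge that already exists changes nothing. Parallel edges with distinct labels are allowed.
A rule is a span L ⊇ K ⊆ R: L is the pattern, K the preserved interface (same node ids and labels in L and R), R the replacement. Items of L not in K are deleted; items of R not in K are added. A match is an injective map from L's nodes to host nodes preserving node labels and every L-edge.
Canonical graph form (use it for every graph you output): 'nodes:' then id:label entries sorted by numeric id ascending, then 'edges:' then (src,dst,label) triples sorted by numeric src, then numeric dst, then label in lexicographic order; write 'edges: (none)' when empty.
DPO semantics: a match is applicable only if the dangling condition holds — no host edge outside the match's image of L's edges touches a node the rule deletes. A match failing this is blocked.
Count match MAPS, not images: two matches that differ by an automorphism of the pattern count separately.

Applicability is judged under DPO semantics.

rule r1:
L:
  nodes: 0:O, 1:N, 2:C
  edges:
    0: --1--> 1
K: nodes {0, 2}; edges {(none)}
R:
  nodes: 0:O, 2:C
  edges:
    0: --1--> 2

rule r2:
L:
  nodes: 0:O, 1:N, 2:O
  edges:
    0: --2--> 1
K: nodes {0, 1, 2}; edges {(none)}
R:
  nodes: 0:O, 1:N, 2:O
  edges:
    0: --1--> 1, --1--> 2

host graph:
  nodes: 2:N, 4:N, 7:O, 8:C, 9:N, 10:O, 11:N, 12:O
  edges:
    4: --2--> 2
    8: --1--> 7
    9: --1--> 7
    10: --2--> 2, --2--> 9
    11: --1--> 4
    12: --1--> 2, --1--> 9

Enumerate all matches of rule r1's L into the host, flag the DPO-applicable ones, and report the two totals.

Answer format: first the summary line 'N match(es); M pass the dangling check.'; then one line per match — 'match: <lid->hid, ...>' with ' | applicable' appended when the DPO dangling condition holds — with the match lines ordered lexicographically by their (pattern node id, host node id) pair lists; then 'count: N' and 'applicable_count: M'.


2 match(es); 0 pass the dangling check.
match: 0->12, 1->2, 2->8
match: 0->12, 1->9, 2->8
count: 2
applicable_count: 0


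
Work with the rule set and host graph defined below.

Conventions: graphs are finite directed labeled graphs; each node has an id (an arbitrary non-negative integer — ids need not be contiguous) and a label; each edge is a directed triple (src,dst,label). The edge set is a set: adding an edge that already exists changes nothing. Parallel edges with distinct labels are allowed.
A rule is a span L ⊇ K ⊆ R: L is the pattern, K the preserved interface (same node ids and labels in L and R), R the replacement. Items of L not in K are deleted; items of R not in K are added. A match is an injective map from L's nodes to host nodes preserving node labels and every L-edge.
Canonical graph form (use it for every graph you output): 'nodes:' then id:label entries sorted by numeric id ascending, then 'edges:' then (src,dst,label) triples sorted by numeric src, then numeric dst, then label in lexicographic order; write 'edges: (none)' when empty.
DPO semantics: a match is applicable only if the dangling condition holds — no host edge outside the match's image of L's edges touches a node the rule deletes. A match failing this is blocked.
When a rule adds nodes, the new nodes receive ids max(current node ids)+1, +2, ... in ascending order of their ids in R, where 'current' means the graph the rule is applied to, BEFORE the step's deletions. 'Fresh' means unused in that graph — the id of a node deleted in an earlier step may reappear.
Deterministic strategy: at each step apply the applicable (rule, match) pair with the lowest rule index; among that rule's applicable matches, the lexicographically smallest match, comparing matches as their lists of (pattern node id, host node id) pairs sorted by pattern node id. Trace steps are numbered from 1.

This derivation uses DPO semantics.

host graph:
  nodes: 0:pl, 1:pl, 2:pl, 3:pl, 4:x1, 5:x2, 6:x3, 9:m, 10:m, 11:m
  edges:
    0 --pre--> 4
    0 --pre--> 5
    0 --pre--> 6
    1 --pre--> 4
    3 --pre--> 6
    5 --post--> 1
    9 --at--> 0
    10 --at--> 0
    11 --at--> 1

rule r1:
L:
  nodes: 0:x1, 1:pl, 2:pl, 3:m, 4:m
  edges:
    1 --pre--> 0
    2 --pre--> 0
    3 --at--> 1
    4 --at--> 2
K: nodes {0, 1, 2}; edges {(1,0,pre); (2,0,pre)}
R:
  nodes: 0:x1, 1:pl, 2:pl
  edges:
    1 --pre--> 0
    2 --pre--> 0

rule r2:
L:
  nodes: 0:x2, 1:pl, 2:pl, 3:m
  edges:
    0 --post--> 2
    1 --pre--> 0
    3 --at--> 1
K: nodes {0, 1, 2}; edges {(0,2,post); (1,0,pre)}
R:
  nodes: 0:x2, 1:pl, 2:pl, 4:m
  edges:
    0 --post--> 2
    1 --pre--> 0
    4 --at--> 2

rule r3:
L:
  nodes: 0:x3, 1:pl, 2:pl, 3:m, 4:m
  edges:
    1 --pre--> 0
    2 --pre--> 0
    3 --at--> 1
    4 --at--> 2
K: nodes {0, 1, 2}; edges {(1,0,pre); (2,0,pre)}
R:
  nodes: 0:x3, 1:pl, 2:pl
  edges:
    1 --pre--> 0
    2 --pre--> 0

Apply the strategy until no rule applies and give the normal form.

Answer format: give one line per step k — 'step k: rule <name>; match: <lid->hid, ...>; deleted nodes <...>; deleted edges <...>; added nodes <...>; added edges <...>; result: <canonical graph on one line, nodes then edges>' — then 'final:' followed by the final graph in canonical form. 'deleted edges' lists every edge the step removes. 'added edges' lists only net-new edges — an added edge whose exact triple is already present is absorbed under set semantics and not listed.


step 1: rule r1; match: 0->4, 1->0, 2->1, 3->9, 4->11; deleted nodes 9, 11; deleted edges (9,0,at); (11,1,at); added nodes (none); added edges (none); result: nodes: 0:pl, 1:pl, 2:pl, 3:pl, 4:x1, 5:x2, 6:x3, 10:m edges: (0,4,pre); (0,5,pre); (0,6,pre); (1,4,pre); (3,6,pre); (5,1,post); (10,0,at)
step 2: rule r2; match: 0->5, 1->0, 2->1, 3->10; deleted nodes 10; deleted edges (10,0,at); added nodes 11; added edges (11,1,at); result: nodes: 0:pl, 1:pl, 2:pl, 3:pl, 4:x1, 5:x2, 6:x3, 11:m edges: (0,4,pre); (0,5,pre); (0,6,pre); (1,4,pre); (3,6,pre); (5,1,post); (11,1,at)
final:
nodes: 0:pl, 1:pl, 2:pl, 3:pl, 4:x1, 5:x2, 6:x3, 11:m
edges: (0,4,pre); (0,5,pre); (0,6,pre); (1,4,pre); (3,6,pre); (5,1,post); (11,1,at)


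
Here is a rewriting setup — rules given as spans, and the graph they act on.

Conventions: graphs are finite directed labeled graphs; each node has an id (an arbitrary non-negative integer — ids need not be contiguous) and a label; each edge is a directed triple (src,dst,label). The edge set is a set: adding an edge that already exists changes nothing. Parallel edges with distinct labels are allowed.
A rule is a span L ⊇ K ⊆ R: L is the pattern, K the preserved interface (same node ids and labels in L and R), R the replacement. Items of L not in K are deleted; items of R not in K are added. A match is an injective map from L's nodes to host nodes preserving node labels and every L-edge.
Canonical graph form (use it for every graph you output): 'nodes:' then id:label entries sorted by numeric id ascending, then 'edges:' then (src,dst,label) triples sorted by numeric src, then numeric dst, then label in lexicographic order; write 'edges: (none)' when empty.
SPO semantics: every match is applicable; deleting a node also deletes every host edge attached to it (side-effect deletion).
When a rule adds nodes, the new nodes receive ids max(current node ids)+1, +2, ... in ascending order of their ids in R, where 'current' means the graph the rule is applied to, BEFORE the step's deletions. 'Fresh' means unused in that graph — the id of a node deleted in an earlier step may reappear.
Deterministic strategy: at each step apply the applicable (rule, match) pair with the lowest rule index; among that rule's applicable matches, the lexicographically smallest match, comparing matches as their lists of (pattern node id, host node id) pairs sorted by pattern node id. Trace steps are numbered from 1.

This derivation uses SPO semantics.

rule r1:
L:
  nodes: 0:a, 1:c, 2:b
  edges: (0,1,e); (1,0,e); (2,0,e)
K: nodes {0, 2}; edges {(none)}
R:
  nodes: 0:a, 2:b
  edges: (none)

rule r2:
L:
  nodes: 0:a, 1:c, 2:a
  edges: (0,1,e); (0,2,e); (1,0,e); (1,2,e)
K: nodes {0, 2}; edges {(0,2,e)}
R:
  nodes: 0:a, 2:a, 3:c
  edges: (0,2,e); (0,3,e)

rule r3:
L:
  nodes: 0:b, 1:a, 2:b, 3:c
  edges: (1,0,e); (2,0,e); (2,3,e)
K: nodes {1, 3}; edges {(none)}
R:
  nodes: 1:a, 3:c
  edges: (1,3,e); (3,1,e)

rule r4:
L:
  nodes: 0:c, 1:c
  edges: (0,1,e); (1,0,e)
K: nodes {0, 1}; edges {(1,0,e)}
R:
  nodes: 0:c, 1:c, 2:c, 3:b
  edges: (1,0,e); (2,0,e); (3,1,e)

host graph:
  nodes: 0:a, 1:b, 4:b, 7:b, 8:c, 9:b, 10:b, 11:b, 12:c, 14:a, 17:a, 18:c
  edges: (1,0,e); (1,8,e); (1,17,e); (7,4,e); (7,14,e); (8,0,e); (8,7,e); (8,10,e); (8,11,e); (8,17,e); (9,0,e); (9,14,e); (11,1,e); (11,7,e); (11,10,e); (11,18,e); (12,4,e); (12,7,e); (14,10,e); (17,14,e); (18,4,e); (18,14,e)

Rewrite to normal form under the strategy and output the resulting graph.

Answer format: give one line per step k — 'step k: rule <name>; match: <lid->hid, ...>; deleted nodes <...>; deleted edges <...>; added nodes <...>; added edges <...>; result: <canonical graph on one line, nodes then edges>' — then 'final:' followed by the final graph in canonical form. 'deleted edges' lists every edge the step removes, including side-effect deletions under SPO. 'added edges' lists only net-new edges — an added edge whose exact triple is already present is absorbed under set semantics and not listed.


step 1: rule r3; match: 0->10, 1->14, 2->11, 3->18; deleted nodes 10, 11; deleted edges (8,10,e); (8,11,e); (11,1,e); (11,7,e); (11,10,e); (11,18,e); (14,10,e); added nodes (none); added edges (14,18,e); result: nodes: 0:a, 1:b, 4:b, 7:b, 8:c, 9:b, 12:c, 14:a, 17:a, 18:c edges: (1,0,e); (1,8,e); (1,17,e); (7,4,e); (7,14,e); (8,0,e); (8,7,e); (8,17,e); (9,0,e); (9,14,e); (12,4,e); (12,7,e); (14,18,e); (17,14,e); (18,4,e); (18,14,e)
step 2: rule r1; match: 0->14, 1->18, 2->7; deleted nodes 18; deleted edges (7,14,e); (14,18,e); (18,4,e); (18,14,e); added nodes (none); added edges (none); result: nodes: 0:a, 1:b, 4:b, 7:b, 8:c, 9:b, 12:c, 14:a, 17:a edges: (1,0,e); (1,8,e); (1,17,e); (7,4,e); (8,0,e); (8,7,e); (8,17,e); (9,0,e); (9,14,e); (12,4,e); (12,7,e); (17,14,e)
final:
nodes: 0:a, 1:b, 4:b, 7:b, 8:c, 9:b, 12:c, 14:a, 17:a
edges: (1,0,e); (1,8,e); (1,17,e); (7,4,e); (8,0,e); (8,7,e); (8,17,e); (9,0,e); (9,14,e); (12,4,e); (12,7,e); (17,14,e)


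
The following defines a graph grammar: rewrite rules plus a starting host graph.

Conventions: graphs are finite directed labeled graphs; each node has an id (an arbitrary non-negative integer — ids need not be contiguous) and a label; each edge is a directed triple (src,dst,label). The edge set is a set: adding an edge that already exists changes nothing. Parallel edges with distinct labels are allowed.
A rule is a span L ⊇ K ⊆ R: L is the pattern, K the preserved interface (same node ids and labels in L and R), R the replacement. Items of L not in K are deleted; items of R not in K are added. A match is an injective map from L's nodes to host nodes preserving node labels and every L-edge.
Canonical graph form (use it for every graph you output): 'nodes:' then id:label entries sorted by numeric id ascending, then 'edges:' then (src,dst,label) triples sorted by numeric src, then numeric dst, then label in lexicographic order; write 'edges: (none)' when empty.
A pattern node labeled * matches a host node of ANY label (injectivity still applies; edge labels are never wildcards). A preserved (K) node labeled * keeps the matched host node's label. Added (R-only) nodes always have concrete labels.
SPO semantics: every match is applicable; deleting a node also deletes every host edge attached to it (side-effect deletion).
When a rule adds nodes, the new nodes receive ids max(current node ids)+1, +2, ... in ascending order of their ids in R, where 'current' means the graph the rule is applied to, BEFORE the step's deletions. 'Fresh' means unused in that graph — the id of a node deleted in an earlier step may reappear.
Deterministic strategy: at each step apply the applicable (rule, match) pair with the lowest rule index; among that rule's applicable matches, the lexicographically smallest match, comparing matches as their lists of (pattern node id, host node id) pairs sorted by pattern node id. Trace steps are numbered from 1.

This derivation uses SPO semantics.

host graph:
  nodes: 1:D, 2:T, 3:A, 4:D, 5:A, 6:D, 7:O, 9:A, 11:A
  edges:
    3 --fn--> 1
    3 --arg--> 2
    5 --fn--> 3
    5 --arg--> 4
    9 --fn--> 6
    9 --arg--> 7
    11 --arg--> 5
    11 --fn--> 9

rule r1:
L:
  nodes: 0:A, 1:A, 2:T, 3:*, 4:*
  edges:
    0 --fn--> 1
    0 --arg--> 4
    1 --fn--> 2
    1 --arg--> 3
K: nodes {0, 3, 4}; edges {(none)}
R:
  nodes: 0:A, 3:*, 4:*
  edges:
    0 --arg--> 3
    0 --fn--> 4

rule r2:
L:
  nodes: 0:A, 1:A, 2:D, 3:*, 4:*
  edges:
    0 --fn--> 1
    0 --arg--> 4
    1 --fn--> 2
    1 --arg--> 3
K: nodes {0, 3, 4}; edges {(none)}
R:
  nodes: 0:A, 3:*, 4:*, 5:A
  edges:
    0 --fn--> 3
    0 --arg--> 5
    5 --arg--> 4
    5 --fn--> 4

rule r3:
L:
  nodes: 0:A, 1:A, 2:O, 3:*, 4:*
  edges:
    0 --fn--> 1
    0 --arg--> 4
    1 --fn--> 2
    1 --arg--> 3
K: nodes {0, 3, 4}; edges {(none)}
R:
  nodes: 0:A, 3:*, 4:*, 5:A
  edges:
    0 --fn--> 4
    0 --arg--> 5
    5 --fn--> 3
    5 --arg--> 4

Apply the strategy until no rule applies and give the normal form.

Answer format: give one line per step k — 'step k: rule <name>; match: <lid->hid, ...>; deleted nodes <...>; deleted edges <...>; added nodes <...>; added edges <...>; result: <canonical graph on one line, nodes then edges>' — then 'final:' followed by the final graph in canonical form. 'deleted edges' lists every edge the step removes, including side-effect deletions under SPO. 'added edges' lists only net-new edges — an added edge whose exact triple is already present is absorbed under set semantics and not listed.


step 1: rule r2; match: 0->5, 1->3, 2->1, 3->2, 4->4; deleted nodes 1, 3; deleted edges (3,1,fn); (3,2,arg); (5,3,fn); (5,4,arg); added nodes 12; added edges (5,2,fn); (5,12,arg); (12,4,arg); (12,4,fn); result: nodes: 2:T, 4:D, 5:A, 6:D, 7:O, 9:A, 11:A, 12:A edges: (5,2,fn); (5,12,arg); (9,6,fn); (9,7,arg); (11,5,arg); (11,9,fn); (12,4,arg); (12,4,fn)
step 2: rule r2; match: 0->11, 1->9, 2->6, 3->7, 4->5; deleted nodes 6, 9; deleted edges (9,6,fn); (9,7,arg); (11,5,arg); (11,9,fn); added nodes 13; added edges (11,7,fn); (11,13,arg); (13,5,arg); (13,5,fn); result: nodes: 2:T, 4:D, 5:A, 7:O, 11:A, 12:A, 13:A edges: (5,2,fn); (5,12,arg); (11,7,fn); (11,13,arg); (12,4,arg); (12,4,fn); (13,5,arg); (13,5,fn)
final:
nodes: 2:T, 4:D, 5:A, 7:O, 11:A, 12:A, 13:A
edges: (5,2,fn); (5,12,arg); (11,7,fn); (11,13,arg); (12,4,arg); (12,4,fn); (13,5,arg); (13,5,fn)


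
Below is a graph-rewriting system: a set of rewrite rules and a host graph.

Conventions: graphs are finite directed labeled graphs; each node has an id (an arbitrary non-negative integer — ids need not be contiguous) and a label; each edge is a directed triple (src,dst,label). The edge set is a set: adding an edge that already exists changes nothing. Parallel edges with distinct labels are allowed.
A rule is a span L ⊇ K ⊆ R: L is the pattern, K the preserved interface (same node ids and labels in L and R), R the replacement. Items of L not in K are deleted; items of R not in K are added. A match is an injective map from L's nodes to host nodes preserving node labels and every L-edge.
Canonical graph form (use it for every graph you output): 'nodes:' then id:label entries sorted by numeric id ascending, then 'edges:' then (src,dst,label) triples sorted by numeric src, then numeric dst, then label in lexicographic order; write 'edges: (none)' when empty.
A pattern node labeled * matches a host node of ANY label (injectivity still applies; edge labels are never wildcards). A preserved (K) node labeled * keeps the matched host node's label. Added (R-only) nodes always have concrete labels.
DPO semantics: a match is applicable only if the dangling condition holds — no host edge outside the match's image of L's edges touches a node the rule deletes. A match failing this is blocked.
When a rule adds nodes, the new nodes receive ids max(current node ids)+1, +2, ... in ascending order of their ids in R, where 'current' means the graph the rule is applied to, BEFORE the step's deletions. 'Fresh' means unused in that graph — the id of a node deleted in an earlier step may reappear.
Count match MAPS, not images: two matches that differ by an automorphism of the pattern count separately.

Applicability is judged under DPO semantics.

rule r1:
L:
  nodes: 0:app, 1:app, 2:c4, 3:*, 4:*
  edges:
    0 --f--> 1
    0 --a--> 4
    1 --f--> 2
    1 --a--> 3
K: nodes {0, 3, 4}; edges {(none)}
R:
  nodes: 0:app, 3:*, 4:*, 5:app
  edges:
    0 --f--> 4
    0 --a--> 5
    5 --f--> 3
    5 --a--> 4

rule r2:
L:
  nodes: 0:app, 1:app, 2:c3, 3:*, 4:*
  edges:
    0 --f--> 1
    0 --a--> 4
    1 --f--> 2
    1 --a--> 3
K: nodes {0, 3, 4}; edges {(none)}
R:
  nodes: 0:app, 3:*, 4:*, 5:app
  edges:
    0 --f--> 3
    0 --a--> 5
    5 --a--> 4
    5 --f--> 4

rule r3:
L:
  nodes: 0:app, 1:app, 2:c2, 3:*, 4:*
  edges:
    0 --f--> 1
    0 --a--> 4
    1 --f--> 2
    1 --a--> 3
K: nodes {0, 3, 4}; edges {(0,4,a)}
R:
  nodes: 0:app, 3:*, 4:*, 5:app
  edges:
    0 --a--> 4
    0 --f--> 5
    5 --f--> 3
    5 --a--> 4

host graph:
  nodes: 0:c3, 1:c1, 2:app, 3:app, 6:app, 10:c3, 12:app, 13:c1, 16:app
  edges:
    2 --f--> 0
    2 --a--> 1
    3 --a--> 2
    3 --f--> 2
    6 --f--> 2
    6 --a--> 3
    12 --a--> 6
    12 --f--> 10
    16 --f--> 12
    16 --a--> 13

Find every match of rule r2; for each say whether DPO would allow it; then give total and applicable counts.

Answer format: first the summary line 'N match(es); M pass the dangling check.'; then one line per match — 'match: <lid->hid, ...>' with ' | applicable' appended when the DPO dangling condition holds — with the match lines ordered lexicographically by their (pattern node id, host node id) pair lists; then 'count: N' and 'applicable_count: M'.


2 match(es); 1 pass the dangling check.
match: 0->6, 1->2, 2->0, 3->1, 4->3
match: 0->16, 1->12, 2->10, 3->6, 4->13 | applicable
count: 2
applicable_count: 1


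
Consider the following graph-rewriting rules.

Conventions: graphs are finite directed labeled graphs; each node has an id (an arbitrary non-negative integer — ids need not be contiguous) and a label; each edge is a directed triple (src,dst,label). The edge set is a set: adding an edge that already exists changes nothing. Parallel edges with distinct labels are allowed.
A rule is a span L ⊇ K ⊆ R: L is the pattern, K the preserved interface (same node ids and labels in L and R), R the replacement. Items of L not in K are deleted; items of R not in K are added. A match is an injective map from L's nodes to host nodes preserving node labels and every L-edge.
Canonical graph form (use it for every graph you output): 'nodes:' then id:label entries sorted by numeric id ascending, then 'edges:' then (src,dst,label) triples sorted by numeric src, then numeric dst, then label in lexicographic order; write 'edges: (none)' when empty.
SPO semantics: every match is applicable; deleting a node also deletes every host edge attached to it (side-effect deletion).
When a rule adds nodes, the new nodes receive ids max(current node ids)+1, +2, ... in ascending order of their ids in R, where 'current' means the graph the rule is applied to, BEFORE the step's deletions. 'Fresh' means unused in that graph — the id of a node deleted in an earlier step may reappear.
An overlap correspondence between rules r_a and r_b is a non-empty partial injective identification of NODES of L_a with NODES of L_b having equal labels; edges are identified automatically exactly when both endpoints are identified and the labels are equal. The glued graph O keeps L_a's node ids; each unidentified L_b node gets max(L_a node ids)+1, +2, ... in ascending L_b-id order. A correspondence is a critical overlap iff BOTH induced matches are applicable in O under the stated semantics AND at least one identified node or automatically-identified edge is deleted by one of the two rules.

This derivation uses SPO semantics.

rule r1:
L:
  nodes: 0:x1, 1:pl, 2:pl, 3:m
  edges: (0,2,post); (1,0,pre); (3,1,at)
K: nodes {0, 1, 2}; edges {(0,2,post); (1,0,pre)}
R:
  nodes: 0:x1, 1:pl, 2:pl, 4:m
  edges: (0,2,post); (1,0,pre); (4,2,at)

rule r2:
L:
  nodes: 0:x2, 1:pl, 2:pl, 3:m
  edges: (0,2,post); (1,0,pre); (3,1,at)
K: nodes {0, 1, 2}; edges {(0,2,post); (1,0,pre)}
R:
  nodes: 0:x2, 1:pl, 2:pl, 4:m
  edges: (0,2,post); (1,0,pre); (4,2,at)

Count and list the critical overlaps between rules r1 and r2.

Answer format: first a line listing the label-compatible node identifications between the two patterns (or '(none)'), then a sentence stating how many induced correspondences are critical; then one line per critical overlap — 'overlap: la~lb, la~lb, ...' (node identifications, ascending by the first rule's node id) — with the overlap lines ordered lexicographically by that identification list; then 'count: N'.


label-compatible node identifications between L(r1) and L(r2): 1~1, 1~2, 2~1, 2~2, 3~3
7 of the induced correspondences are critical overlaps of r1 and r2.
overlap: 1~1, 2~2, 3~3
overlap: 1~1, 3~3
overlap: 1~2, 2~1, 3~3
overlap: 1~2, 3~3
overlap: 2~1, 3~3
overlap: 2~2, 3~3
overlap: 3~3
count: 7


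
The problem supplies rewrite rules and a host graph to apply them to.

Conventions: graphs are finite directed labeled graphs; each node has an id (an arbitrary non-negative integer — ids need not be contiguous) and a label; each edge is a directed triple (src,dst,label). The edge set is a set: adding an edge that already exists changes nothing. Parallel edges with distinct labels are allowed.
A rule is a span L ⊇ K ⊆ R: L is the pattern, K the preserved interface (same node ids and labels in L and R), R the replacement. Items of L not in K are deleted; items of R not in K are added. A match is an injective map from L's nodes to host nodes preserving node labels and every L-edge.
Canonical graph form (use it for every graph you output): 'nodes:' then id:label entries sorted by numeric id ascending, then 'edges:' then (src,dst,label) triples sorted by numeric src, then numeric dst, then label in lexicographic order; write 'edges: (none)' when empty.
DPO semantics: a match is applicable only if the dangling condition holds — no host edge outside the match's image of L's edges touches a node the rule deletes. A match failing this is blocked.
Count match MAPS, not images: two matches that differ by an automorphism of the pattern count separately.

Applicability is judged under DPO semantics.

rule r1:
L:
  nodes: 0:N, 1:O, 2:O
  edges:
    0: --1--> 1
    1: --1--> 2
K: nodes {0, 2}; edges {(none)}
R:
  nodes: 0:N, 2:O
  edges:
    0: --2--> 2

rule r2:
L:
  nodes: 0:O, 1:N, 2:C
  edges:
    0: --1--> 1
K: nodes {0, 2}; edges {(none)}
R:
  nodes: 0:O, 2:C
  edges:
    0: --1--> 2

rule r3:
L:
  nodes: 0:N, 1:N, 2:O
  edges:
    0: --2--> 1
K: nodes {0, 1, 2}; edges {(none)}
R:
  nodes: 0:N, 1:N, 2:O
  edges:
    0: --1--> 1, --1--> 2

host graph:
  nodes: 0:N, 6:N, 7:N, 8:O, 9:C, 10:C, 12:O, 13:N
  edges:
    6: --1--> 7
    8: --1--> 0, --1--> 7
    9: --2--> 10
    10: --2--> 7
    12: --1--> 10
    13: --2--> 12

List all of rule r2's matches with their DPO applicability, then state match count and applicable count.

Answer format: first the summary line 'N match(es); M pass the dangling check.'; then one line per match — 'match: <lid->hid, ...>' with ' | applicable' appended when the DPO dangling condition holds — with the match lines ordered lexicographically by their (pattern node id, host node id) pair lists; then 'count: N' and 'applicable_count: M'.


4 match(es); 2 pass the dangling check.
match: 0->8, 1->0, 2->9 | applicable
match: 0->8, 1->0, 2->10 | applicable
match: 0->8, 1->7, 2->9
match: 0->8, 1->7, 2->10
count: 4
applicable_count: 2


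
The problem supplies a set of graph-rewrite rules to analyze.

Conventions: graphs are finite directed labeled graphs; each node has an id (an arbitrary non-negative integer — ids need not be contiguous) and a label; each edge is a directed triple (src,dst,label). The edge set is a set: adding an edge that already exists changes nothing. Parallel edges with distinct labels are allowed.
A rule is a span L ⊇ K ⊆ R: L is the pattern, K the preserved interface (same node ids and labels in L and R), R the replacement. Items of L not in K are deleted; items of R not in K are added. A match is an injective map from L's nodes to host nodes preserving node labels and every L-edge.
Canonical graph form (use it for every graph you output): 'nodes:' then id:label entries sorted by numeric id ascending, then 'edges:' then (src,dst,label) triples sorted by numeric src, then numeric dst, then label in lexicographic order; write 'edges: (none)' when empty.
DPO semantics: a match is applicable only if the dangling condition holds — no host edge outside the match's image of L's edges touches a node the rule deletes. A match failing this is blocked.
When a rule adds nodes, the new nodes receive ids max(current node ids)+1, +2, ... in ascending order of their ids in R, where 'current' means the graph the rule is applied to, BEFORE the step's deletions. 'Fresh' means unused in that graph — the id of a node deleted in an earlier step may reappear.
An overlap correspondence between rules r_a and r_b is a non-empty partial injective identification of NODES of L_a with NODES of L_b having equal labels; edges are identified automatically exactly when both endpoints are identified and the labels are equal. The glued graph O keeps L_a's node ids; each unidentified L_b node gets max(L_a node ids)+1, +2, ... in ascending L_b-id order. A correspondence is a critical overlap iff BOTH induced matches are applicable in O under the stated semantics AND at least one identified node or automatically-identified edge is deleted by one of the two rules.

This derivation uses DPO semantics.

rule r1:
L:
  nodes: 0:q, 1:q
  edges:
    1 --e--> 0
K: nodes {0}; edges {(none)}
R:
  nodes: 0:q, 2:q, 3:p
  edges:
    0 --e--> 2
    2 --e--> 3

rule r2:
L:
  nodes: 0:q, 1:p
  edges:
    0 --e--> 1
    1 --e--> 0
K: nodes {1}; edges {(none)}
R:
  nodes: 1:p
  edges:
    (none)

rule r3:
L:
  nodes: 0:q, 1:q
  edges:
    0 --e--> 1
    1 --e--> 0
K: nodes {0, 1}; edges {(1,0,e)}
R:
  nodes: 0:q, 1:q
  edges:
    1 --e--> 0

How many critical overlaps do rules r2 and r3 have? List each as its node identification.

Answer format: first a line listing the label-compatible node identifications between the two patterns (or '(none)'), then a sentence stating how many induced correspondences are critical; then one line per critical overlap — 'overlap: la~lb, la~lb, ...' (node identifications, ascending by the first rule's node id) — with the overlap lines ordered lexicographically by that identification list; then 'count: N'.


label-compatible node identifications between L(r2) and L(r3): 0~0, 0~1
0 of the induced correspondences are critical overlaps of r2 and r3.
count: 0


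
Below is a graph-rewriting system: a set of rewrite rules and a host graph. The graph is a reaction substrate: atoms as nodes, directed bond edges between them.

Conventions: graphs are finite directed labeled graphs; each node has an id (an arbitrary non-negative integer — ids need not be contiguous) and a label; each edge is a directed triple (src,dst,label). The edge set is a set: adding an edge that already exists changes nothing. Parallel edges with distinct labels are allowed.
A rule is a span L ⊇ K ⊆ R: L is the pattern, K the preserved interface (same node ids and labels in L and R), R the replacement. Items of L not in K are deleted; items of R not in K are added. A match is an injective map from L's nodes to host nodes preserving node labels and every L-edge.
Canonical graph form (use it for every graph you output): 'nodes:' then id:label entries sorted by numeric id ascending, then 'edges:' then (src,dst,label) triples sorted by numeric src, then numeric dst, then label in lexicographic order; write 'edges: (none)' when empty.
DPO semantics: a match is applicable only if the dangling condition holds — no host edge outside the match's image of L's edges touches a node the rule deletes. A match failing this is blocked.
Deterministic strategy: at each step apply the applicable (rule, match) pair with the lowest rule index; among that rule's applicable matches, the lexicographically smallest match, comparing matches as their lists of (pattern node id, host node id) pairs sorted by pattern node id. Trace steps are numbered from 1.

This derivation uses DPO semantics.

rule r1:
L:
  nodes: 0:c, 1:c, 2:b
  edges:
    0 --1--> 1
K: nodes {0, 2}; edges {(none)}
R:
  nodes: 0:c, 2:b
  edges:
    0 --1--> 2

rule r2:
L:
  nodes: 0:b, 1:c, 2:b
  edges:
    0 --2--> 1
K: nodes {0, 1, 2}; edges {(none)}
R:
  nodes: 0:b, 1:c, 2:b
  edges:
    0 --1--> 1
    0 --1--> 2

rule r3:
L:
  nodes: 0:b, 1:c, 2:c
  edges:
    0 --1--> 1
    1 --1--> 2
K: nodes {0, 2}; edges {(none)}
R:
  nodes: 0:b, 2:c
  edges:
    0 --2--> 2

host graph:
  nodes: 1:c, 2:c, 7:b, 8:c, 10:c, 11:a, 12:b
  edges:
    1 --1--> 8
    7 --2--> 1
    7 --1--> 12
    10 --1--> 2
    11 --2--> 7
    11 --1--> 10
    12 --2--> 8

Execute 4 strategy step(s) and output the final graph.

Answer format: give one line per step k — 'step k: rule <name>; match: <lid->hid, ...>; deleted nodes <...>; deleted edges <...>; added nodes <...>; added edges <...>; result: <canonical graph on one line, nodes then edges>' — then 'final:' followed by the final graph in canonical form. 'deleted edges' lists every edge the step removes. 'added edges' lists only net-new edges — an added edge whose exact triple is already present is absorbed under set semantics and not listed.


step 1: rule r1; match: 0->10, 1->2, 2->7; deleted nodes 2; deleted edges (10,2,1); added nodes (none); added edges (10,7,1); result: nodes: 1:c, 7:b, 8:c, 10:c, 11:a, 12:b edges: (1,8,1); (7,1,2); (7,12,1); (10,7,1); (11,7,2); (11,10,1); (12,8,2)
step 2: rule r2; match: 0->7, 1->1, 2->12; deleted nodes (none); deleted edges (7,1,2); added nodes (none); added edges (7,1,1); result: nodes: 1:c, 7:b, 8:c, 10:c, 11:a, 12:b edges: (1,8,1); (7,1,1); (7,12,1); (10,7,1); (11,7,2); (11,10,1); (12,8,2)
step 3: rule r2; match: 0->12, 1->8, 2->7; deleted nodes (none); deleted edges (12,8,2); added nodes (none); added edges (12,7,1); (12,8,1); result: nodes: 1:c, 7:b, 8:c, 10:c, 11:a, 12:b edges: (1,8,1); (7,1,1); (7,12,1); (10,7,1); (11,7,2); (11,10,1); (12,7,1); (12,8,1)
step 4: rule r3; match: 0->7, 1->1, 2->8; deleted nodes 1; deleted edges (1,8,1); (7,1,1); added nodes (none); added edges (7,8,2); result: nodes: 7:b, 8:c, 10:c, 11:a, 12:b edges: (7,8,2); (7,12,1); (10,7,1); (11,7,2); (11,10,1); (12,7,1); (12,8,1)
final:
nodes: 7:b, 8:c, 10:c, 11:a, 12:b
edges: (7,8,2); (7,12,1); (10,7,1); (11,7,2); (11,10,1); (12,7,1); (12,8,1)
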